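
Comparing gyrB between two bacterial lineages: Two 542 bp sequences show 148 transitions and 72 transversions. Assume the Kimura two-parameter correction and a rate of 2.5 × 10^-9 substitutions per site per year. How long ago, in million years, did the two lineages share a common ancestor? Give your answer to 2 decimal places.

129.06

P = 148/542 ≈ 0.273063 and Q = 72/542 ≈ 0.132841.
Under the Kimura two-parameter model, d = −½ ln(1 − 2P − Q) − ¼ ln(1 − 2Q).
1 − 2P − Q = 0.321033, giving −½ ln(0.321033) = 0.568106.
1 − 2Q = 0.734318, giving −¼ ln(0.734318) = 0.077203.
d = 0.568106 + 0.077203 = 0.645309.
Under a molecular clock d = 2μt, so t = d/(2μ) = 0.645309 / (2 × 2.5 × 10^-9) = 129.06 million years.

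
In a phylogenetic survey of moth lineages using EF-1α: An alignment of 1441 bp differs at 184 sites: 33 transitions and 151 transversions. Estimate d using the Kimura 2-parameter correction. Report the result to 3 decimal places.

0.140

P = 33/1441 ≈ 0.022901 and Q = 151/1441 ≈ 0.104788.
Under the Kimura two-parameter model, d = −½ ln(1 − 2P − Q) − ¼ ln(1 − 2Q).
1 − 2P − Q = 0.84941, giving −½ ln(0.84941) = 0.081607.
1 − 2Q = 0.790424, giving −¼ ln(0.790424) = 0.058796.
d = 0.081607 + 0.058796 = 0.140403.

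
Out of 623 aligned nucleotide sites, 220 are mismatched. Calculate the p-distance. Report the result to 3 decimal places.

0.353

p = 220/623 = 0.353130… ≈ 0.353 (to 3 d.p.).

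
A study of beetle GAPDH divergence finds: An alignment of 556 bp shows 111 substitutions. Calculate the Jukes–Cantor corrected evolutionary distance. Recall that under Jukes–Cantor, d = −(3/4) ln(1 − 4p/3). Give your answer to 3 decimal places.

p = 111/556 ≈ 0.19964.
d = −(3/4) ln(1 − 4p/3) = −0.75 ln(1 − 0.266187) = −0.75 ln(0.733813)
  = −0.75 × (-0.309501) = 0.232126 substitutions/site.

0.232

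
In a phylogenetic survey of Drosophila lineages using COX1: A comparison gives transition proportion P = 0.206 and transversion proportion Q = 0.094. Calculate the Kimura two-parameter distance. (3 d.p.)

Under the Kimura two-parameter model, d = −½ ln(1 − 2P − Q) − ¼ ln(1 − 2Q).
1 − 2P − Q = 0.494, giving −½ ln(0.494) = 0.352610.
1 − 2Q = 0.812, giving −¼ ln(0.812) = 0.052064.
d = 0.352610 + 0.052064 = 0.404674.

0.405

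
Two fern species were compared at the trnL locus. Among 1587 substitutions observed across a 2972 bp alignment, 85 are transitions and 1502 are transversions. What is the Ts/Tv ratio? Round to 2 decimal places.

0.06

R = 85/1502 = 0.056591… ≈ 0.06 (to 2 d.p.).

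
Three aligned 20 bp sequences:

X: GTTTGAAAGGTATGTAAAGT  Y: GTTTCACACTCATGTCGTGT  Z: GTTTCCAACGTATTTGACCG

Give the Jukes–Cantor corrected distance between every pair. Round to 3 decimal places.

X–Y: 8/20 sites differ → p = 0.4, d = −0.75 ln(1 − 0.533333) = 0.571605 ≈ 0.572.
X–Z: 8/20 sites differ → p = 0.4, d = −0.75 ln(1 − 0.533333) = 0.571605 ≈ 0.572.
Y–Z: 10/20 sites differ → p = 0.5, d = −0.75 ln(1 − 0.666667) = 0.823960 ≈ 0.824.

d(X,Y) = 0.572, d(X,Z) = 0.572, d(Y,Z) = 0.824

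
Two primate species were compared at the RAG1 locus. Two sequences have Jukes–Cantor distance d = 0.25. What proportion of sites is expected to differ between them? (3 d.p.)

p = (3/4)(1 − e^(−4d/3)) = 0.75 × (1 − e^(-0.333333)) = 0.75 × (1 − 0.716532) = 0.212601.

0.213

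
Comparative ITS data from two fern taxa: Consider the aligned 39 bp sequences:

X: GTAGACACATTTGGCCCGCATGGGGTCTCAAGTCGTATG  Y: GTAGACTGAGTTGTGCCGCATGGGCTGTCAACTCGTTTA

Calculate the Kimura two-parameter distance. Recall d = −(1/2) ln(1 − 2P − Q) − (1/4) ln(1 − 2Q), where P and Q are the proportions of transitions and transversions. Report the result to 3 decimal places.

0.320

Of 39 sites, 1 differences are transitions and 9 are transversions, so P = 1/39 ≈ 0.025641 and Q = 9/39 ≈ 0.230769.
Under the Kimura two-parameter model, d = −½ ln(1 − 2P − Q) − ¼ ln(1 − 2Q).
1 − 2P − Q = 0.717949, giving −½ ln(0.717949) = 0.165678.
1 − 2Q = 0.538462, giving −¼ ln(0.538462) = 0.154760.
d = 0.165678 + 0.154760 = 0.320438.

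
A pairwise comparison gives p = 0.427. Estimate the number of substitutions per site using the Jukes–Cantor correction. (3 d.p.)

0.632

d = −(3/4) ln(1 − 4p/3) = −0.75 ln(1 − 0.569333) = −0.75 ln(0.430667)
  = −0.75 × (-0.842420) = 0.631815 substitutions/site.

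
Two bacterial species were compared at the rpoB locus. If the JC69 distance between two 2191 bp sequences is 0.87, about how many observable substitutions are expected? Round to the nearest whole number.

Invert JC69: p = (3/4)(1 − e^(−4d/3)) = 0.75 × (1 − e^(-1.16)) = 0.75 × (1 − 0.313486) = 0.514886.
Expected differing sites = pL ≈ 0.514886 × 2191 = 1128.115226 ≈ 1128.

1128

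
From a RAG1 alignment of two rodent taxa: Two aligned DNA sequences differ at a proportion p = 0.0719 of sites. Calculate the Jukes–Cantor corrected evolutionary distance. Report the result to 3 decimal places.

0.076

d = −(3/4) ln(1 − 4p/3) = −0.75 ln(1 − 0.095867) = −0.75 ln(0.904133)
  = −0.75 × (-0.100779) = 0.075584 substitutions/site.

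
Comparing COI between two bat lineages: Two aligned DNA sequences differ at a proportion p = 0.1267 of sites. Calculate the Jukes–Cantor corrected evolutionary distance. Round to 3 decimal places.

0.139

d = −(3/4) ln(1 − 4p/3) = −0.75 ln(1 − 0.168933) = −0.75 ln(0.831067)
  = −0.75 × (-0.185045) = 0.138784 substitutions/site.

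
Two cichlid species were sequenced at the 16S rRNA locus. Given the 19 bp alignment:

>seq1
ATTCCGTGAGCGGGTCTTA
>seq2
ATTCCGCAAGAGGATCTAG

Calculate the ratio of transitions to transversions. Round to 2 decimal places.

2.00

Transitions are A↔G and C↔T; transversions are all other mismatches.
Transitions: 4. Transversions: 2.
R = 4/2 = 2.00.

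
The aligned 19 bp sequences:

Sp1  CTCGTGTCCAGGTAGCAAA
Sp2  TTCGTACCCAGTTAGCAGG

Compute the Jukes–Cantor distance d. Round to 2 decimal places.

The sequences differ at 6 of 19 sites (1, 6, 7, 12, 18, 19), so p = 6/19 ≈ 0.315789.
d = −(3/4) ln(1 − 4p/3) = −0.75 ln(1 − 0.421052) = −0.75 ln(0.578948)
  = −0.75 × (-0.546543) = 0.409907 substitutions/site.

0.41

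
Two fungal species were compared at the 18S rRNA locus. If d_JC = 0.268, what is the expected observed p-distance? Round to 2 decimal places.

0.23

p = (3/4)(1 − e^(−4d/3)) = 0.75 × (1 − e^(-0.357333)) = 0.75 × (1 − 0.699540) = 0.225345.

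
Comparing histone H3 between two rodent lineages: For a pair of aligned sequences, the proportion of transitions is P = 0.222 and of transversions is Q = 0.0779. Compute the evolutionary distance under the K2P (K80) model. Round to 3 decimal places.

Under the Kimura two-parameter model, d = −½ ln(1 − 2P − Q) − ¼ ln(1 − 2Q).
1 − 2P − Q = 0.4781, giving −½ ln(0.4781) = 0.368968.
1 − 2Q = 0.8442, giving −¼ ln(0.8442) = 0.042341.
d = 0.368968 + 0.042341 = 0.411309.

0.411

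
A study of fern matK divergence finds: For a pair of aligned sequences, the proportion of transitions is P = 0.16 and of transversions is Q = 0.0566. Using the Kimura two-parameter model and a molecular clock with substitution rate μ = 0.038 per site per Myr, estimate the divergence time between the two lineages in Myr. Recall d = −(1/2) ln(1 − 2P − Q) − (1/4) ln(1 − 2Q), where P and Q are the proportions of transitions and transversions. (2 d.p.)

3.50

Under the Kimura two-parameter model, d = −½ ln(1 − 2P − Q) − ¼ ln(1 − 2Q).
1 − 2P − Q = 0.6234, giving −½ ln(0.6234) = 0.236283.
1 − 2Q = 0.8868, giving −¼ ln(0.8868) = 0.030034.
d = 0.236283 + 0.030034 = 0.266317.
Under a molecular clock d = 2μt, so t = d/(2μ) = 0.266317 / (2 × 0.038) = 3.50 Myr.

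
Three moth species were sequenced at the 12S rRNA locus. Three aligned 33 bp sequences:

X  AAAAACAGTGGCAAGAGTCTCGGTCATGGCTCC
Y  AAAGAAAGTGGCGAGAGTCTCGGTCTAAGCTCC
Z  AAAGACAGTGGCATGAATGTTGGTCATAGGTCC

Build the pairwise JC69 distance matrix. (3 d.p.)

d(X,Y) = 0.208, d(X,Z) = 0.249, d(Y,Z) = 0.339

X–Y: 6/33 sites differ → p ≈ 0.181818, d = −0.75 ln(1 − 0.242424) = 0.208224 ≈ 0.208.
X–Z: 7/33 sites differ → p ≈ 0.212121, d = −0.75 ln(1 − 0.282828) = 0.249330 ≈ 0.249.
Y–Z: 9/33 sites differ → p ≈ 0.272727, d = −0.75 ln(1 − 0.363636) = 0.338988 ≈ 0.339.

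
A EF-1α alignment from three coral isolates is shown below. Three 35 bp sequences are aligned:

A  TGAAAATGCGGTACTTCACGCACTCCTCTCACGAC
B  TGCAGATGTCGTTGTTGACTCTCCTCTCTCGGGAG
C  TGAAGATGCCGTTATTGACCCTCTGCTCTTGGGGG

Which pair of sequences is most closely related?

A–B: 14/35 differ, p = 0.400, d = 0.572.
A–C: 13/35 differ, p = 0.371, d = 0.513.
B–C: 8/35 differ, p = 0.229, d = 0.273.
The smallest distance is between B and C.

B and C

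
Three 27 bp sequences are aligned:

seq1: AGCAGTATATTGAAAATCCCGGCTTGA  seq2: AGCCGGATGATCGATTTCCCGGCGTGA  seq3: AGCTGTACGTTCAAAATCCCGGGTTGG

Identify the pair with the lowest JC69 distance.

seq1–seq2: 9/27 differ, p = 0.333, d = 0.441.
seq1–seq3: 6/27 differ, p = 0.222, d = 0.264.
seq2–seq3: 10/27 differ, p = 0.370, d = 0.511.
The smallest distance is between seq1 and seq3.

seq1 and seq3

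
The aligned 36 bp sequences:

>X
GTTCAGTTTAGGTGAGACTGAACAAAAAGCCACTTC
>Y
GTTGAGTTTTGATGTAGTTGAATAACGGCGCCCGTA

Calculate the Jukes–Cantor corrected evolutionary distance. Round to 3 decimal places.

The sequences differ at 16 of 36 sites, so p = 16/36 ≈ 0.444444.
d = −(3/4) ln(1 − 4p/3) = −0.75 ln(1 − 0.592592) = −0.75 ln(0.407408)
  = −0.75 × (-0.897940) = 0.673455 substitutions/site.

0.673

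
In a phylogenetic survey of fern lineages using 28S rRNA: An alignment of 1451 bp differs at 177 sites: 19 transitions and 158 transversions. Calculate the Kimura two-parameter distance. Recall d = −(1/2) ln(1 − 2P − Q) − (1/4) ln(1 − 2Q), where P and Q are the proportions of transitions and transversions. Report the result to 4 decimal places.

P = 19/1451 ≈ 0.013094 and Q = 158/1451 ≈ 0.10889.
Under the Kimura two-parameter model, d = −½ ln(1 − 2P − Q) − ¼ ln(1 − 2Q).
1 − 2P − Q = 0.864922, giving −½ ln(0.864922) = 0.072558.
1 − 2Q = 0.78222, giving −¼ ln(0.78222) = 0.061405.
d = 0.072558 + 0.061405 = 0.133963.

0.1340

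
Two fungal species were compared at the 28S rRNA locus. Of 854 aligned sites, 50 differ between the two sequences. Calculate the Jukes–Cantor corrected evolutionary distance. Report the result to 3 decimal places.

0.061

p = 50/854 ≈ 0.058548.
d = −(3/4) ln(1 − 4p/3) = −0.75 ln(1 − 0.078064) = −0.75 ln(0.921936)
  = −0.75 × (-0.081279) = 0.060959 substitutions/site.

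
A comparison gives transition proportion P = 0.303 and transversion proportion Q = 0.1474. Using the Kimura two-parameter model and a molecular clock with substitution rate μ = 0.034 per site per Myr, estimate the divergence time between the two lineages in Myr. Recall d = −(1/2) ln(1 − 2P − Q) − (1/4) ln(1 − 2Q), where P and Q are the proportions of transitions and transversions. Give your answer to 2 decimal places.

11.58

Under the Kimura two-parameter model, d = −½ ln(1 − 2P − Q) − ¼ ln(1 − 2Q).
1 − 2P − Q = 0.2466, giving −½ ln(0.2466) = 0.699994.
1 − 2Q = 0.7052, giving −¼ ln(0.7052) = 0.087318.
d = 0.699994 + 0.087318 = 0.787312.
Under a molecular clock d = 2μt, so t = d/(2μ) = 0.787312 / (2 × 0.034) = 11.58 Myr.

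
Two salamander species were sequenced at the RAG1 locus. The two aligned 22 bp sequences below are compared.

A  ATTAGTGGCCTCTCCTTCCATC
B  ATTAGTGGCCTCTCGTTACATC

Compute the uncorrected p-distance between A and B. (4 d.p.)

0.0909

The sequences differ at 2 of 22 positions (sites 15, 18).
p = 2/22 = 0.090909… ≈ 0.0909 (to 4 d.p.).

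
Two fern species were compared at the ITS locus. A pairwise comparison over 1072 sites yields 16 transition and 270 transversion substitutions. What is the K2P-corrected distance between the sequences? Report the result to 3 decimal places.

0.341

P = 16/1072 ≈ 0.014925 and Q = 270/1072 ≈ 0.251866.
Under the Kimura two-parameter model, d = −½ ln(1 − 2P − Q) − ¼ ln(1 − 2Q).
1 − 2P − Q = 0.718284, giving −½ ln(0.718284) = 0.165445.
1 − 2Q = 0.496268, giving −¼ ln(0.496268) = 0.175160.
d = 0.165445 + 0.175160 = 0.340605.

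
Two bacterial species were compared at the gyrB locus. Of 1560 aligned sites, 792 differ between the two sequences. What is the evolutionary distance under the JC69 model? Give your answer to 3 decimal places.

p = 792/1560 ≈ 0.507692.
d = −(3/4) ln(1 − 4p/3) = −0.75 ln(1 − 0.676923) = −0.75 ln(0.323077)
  = −0.75 × (-1.129865) = 0.847399 substitutions/site.

0.847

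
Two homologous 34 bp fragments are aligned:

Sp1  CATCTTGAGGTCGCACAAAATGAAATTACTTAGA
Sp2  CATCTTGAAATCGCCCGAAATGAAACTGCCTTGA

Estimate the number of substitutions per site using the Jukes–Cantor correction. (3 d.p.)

0.282

The sequences differ at 8 of 34 sites (9, 10, 15, 17, 26, 28, 30, 32), so p = 8/34 ≈ 0.235294.
d = −(3/4) ln(1 − 4p/3) = −0.75 ln(1 − 0.313725) = −0.75 ln(0.686275)
  = −0.75 × (-0.376477) = 0.282358 substitutions/site.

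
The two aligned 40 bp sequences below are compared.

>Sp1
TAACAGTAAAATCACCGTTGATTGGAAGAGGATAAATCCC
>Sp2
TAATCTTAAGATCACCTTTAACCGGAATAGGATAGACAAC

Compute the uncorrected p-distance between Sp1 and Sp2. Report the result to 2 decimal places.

The sequences differ at 13 of 40 positions.
p = 13/40 = 0.325 ≈ 0.33 (to 2 d.p.).

0.33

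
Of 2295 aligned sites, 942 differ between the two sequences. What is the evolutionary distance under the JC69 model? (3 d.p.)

0.594

p = 942/2295 ≈ 0.410458.
d = −(3/4) ln(1 − 4p/3) = −0.75 ln(1 − 0.547277) = −0.75 ln(0.452723)
  = −0.75 × (-0.792475) = 0.594356 substitutions/site.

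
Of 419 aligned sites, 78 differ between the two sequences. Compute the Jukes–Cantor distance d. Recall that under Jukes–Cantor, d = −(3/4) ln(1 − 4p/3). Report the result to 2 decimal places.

p = 78/419 ≈ 0.186158.
d = −(3/4) ln(1 − 4p/3) = −0.75 ln(1 − 0.248211) = −0.75 ln(0.751789)
  = −0.75 × (-0.285300) = 0.213975 substitutions/site.

0.21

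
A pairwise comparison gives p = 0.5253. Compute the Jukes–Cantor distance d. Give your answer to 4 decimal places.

d = −(3/4) ln(1 − 4p/3) = −0.75 ln(1 − 0.7004) = −0.75 ln(0.2996)
  = −0.75 × (-1.205307) = 0.903980 substitutions/site.

0.9040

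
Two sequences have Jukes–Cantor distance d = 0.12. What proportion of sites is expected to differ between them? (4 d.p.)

0.1109

p = (3/4)(1 − e^(−4d/3)) = 0.75 × (1 − e^(-0.16)) = 0.75 × (1 − 0.852144) = 0.110892.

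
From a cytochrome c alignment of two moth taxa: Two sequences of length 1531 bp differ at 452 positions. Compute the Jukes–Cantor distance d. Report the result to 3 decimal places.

0.375

p = 452/1531 ≈ 0.295232.
d = −(3/4) ln(1 − 4p/3) = −0.75 ln(1 − 0.393643) = −0.75 ln(0.606357)
  = −0.75 × (-0.500286) = 0.375215 substitutions/site.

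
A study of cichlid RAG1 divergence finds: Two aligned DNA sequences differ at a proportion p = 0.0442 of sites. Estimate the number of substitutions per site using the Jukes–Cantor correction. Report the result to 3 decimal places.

0.046

d = −(3/4) ln(1 − 4p/3) = −0.75 ln(1 − 0.058933) = −0.75 ln(0.941067)
  = −0.75 × (-0.060741) = 0.045556 substitutions/site.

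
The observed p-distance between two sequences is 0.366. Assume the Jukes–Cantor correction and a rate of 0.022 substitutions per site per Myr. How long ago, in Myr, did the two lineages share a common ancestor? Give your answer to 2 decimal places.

11.41

d = −(3/4) ln(1 − 4p/3) = −0.75 ln(1 − 0.488) = −0.75 ln(0.512)
  = −0.75 × (-0.669431) = 0.502073 substitutions/site.
Under a molecular clock d = 2μt, so t = d/(2μ) = 0.502073 / (2 × 0.022) = 11.41 Myr.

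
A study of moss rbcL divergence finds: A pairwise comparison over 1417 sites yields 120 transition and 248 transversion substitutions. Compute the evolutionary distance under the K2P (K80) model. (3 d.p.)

0.319

P = 120/1417 ≈ 0.084686 and Q = 248/1417 ≈ 0.175018.
Under the Kimura two-parameter model, d = −½ ln(1 − 2P − Q) − ¼ ln(1 − 2Q).
1 − 2P − Q = 0.65561, giving −½ ln(0.65561) = 0.211095.
1 − 2Q = 0.649964, giving −¼ ln(0.649964) = 0.107710.
d = 0.211095 + 0.107710 = 0.318805.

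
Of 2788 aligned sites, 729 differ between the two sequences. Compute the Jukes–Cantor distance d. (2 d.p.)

0.32

p = 729/2788 ≈ 0.261478.
d = −(3/4) ln(1 − 4p/3) = −0.75 ln(1 − 0.348637) = −0.75 ln(0.651363)
  = −0.75 × (-0.428688) = 0.321516 substitutions/site.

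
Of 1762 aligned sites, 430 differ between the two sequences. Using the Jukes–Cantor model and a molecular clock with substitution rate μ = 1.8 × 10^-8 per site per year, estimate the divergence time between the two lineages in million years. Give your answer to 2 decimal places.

8.20

p = 430/1762 ≈ 0.244041.
d = −(3/4) ln(1 − 4p/3) = −0.75 ln(1 − 0.325388) = −0.75 ln(0.674612)
  = −0.75 × (-0.393618) = 0.295214 substitutions/site.
Under a molecular clock d = 2μt, so t = d/(2μ) = 0.295214 / (2 × 1.8 × 10^-8) = 8.20 million years.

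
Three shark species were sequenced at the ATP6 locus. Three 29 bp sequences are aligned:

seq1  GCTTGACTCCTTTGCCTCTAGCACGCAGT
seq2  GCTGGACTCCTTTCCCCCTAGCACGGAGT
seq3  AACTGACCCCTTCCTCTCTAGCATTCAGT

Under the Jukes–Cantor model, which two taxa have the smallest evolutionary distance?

seq1–seq2: 4/29 differ, p = 0.138, d = 0.152.
seq1–seq3: 9/29 differ, p = 0.310, d = 0.401.
seq2–seq3: 11/29 differ, p = 0.379, d = 0.529.
The smallest distance is between seq1 and seq2.

seq1 and seq2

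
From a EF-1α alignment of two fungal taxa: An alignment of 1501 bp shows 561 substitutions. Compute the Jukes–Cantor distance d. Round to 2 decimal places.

p = 561/1501 ≈ 0.373751.
d = −(3/4) ln(1 − 4p/3) = −0.75 ln(1 − 0.498335) = −0.75 ln(0.501665)
  = −0.75 × (-0.689823) = 0.517367 substitutions/site.

0.52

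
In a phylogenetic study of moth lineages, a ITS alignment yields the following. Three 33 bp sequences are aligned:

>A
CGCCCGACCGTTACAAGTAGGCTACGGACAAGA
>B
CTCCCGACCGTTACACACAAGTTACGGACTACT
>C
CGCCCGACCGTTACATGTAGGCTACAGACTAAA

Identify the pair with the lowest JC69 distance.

A–B: 9/33 differ, p = 0.273, d = 0.339.
A–C: 4/33 differ, p = 0.121, d = 0.132.
B–C: 9/33 differ, p = 0.273, d = 0.339.
The smallest distance is between A and C.

A and C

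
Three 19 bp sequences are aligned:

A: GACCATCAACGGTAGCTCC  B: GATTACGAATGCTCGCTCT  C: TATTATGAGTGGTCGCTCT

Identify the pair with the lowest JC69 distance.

A–B: 8/19 differ, p = 0.421, d = 0.618.
A–C: 8/19 differ, p = 0.421, d = 0.618.
B–C: 4/19 differ, p = 0.211, d = 0.247.
The smallest distance is between B and C.

B and C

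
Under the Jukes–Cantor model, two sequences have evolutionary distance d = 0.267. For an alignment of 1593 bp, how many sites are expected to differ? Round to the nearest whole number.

358

Invert JC69: p = (3/4)(1 − e^(−4d/3)) = 0.75 × (1 − e^(-0.356)) = 0.75 × (1 − 0.700473) = 0.224645.
Expected differing sites = pL ≈ 0.224645 × 1593 = 357.859485 ≈ 358.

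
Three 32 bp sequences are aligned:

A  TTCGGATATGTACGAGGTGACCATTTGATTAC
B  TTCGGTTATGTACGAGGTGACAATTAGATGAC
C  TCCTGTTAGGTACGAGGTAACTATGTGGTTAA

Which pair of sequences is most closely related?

A and B

A–B: 4/32 differ, p = 0.125, d = 0.137.
A–C: 9/32 differ, p = 0.281, d = 0.353.
B–C: 10/32 differ, p = 0.313, d = 0.404.
The smallest distance is between A and B.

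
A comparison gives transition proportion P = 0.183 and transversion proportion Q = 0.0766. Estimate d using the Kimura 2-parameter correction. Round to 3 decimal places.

Under the Kimura two-parameter model, d = −½ ln(1 − 2P − Q) − ¼ ln(1 − 2Q).
1 − 2P − Q = 0.5574, giving −½ ln(0.5574) = 0.292236.
1 − 2Q = 0.8468, giving −¼ ln(0.8468) = 0.041573.
d = 0.292236 + 0.041573 = 0.333809.

0.334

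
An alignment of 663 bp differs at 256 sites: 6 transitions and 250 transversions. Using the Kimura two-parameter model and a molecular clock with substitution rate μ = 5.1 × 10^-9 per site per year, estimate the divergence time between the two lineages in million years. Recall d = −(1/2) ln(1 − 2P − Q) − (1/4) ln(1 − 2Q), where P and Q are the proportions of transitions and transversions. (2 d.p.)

59.04

P = 6/663 ≈ 0.00905 and Q = 250/663 ≈ 0.377074.
Under the Kimura two-parameter model, d = −½ ln(1 − 2P − Q) − ¼ ln(1 − 2Q).
1 − 2P − Q = 0.604826, giving −½ ln(0.604826) = 0.251407.
1 − 2Q = 0.245852, giving −¼ ln(0.245852) = 0.350756.
d = 0.251407 + 0.350756 = 0.602163.
Under a molecular clock d = 2μt, so t = d/(2μ) = 0.602163 / (2 × 5.1 × 10^-9) = 59.04 million years.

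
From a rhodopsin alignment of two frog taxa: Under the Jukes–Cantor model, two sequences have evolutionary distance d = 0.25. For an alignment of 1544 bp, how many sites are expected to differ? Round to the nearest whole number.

328

Invert JC69: p = (3/4)(1 − e^(−4d/3)) = 0.75 × (1 − e^(-0.333333)) = 0.75 × (1 − 0.716532) = 0.212601.
Expected differing sites = pL ≈ 0.212601 × 1544 = 328.255944 ≈ 328.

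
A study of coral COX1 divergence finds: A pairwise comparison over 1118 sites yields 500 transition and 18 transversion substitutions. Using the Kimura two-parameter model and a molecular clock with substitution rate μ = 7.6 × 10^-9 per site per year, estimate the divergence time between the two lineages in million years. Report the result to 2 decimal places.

79.95

P = 500/1118 ≈ 0.447227 and Q = 18/1118 ≈ 0.0161.
Under the Kimura two-parameter model, d = −½ ln(1 − 2P − Q) − ¼ ln(1 − 2Q).
1 − 2P − Q = 0.089446, giving −½ ln(0.089446) = 1.207060.
1 − 2Q = 0.9678, giving −¼ ln(0.9678) = 0.008182.
d = 1.207060 + 0.008182 = 1.215242.
Under a molecular clock d = 2μt, so t = d/(2μ) = 1.215242 / (2 × 7.6 × 10^-9) = 79.95 million years.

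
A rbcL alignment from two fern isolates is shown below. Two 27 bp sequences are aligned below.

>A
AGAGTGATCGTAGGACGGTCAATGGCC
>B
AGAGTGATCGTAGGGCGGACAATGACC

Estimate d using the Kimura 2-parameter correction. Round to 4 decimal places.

Of 27 sites, 2 differences are transitions and 1 are transversions, so P = 2/27 ≈ 0.074074 and Q = 1/27 ≈ 0.037037.
Under the Kimura two-parameter model, d = −½ ln(1 − 2P − Q) − ¼ ln(1 − 2Q).
1 − 2P − Q = 0.814815, giving −½ ln(0.814815) = 0.102397.
1 − 2Q = 0.925926, giving −¼ ln(0.925926) = 0.019240.
d = 0.102397 + 0.019240 = 0.121637.

0.1216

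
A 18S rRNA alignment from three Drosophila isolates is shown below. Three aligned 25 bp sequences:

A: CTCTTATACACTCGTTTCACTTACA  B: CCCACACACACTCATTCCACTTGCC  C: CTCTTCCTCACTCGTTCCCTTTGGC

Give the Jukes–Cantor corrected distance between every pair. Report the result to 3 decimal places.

d(A,B) = 0.417, d(A,C) = 0.490, d(B,C) = 0.490

A–B: 8/25 sites differ → p = 0.32, d = −0.75 ln(1 − 0.426667) = 0.417216 ≈ 0.417.
A–C: 9/25 sites differ → p = 0.36, d = −0.75 ln(1 − 0.48) = 0.490445 ≈ 0.490.
B–C: 9/25 sites differ → p = 0.36, d = −0.75 ln(1 − 0.48) = 0.490445 ≈ 0.490.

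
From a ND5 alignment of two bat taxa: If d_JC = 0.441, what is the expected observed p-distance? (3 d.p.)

0.333

p = (3/4)(1 − e^(−4d/3)) = 0.75 × (1 − e^(-0.588)) = 0.75 × (1 − 0.555437) = 0.333422.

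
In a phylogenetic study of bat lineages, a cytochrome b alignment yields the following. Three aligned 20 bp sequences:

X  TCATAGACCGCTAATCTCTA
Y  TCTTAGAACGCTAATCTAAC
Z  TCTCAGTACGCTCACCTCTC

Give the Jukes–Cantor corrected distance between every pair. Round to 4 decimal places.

d(X,Y) = 0.3041, d(X,Z) = 0.4715, d(Y,Z) = 0.3831

X–Y: 5/20 sites differ → p = 0.25, d = −0.75 ln(1 − 0.333333) = 0.304098 ≈ 0.3041.
X–Z: 7/20 sites differ → p = 0.35, d = −0.75 ln(1 − 0.466667) = 0.471457 ≈ 0.4715.
Y–Z: 6/20 sites differ → p = 0.3, d = −0.75 ln(1 − 0.4) = 0.383119 ≈ 0.3831.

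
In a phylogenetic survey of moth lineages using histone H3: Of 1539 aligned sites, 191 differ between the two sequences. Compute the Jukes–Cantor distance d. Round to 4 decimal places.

0.1357

p = 191/1539 ≈ 0.124107.
d = −(3/4) ln(1 − 4p/3) = −0.75 ln(1 − 0.165476) = −0.75 ln(0.834524)
  = −0.75 × (-0.180894) = 0.135671 substitutions/site.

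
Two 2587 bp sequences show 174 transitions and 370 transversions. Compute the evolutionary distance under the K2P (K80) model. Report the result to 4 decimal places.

P = 174/2587 ≈ 0.067259 and Q = 370/2587 ≈ 0.143023.
Under the Kimura two-parameter model, d = −½ ln(1 − 2P − Q) − ¼ ln(1 − 2Q).
1 − 2P − Q = 0.722459, giving −½ ln(0.722459) = 0.162547.
1 − 2Q = 0.713954, giving −¼ ln(0.713954) = 0.084234.
d = 0.162547 + 0.084234 = 0.246781.

0.2468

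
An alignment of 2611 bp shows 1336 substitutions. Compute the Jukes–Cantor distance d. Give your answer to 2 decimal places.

0.86

p = 1336/2611 ≈ 0.511681.
d = −(3/4) ln(1 − 4p/3) = −0.75 ln(1 − 0.682241) = −0.75 ln(0.317759)
  = −0.75 × (-1.146462) = 0.859847 substitutions/site.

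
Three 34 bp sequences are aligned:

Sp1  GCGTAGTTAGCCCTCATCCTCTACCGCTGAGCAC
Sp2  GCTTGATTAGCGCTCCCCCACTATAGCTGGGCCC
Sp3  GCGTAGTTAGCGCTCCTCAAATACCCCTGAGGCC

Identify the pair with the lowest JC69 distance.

Sp1–Sp2: 11/34 differ, p = 0.324, d = 0.423.
Sp1–Sp3: 8/34 differ, p = 0.235, d = 0.282.
Sp2–Sp3: 11/34 differ, p = 0.324, d = 0.423.
The smallest distance is between Sp1 and Sp3.

Sp1 and Sp3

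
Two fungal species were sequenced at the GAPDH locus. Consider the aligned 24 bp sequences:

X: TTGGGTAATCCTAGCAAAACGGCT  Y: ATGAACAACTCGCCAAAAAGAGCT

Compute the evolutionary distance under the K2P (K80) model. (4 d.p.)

Of 24 sites, 6 differences are transitions and 6 are transversions, so P = 6/24 = 0.25 and Q = 6/24 = 0.25.
Under the Kimura two-parameter model, d = −½ ln(1 − 2P − Q) − ¼ ln(1 − 2Q).
1 − 2P − Q = 0.25, giving −½ ln(0.25) = 0.693147.
1 − 2Q = 0.5, giving −¼ ln(0.5) = 0.173287.
d = 0.693147 + 0.173287 = 0.866434.

0.8664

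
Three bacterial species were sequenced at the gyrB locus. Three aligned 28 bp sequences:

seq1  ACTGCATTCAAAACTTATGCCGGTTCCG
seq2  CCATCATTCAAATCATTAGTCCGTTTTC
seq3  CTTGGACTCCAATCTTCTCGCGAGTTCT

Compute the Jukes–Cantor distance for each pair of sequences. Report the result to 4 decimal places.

seq1–seq2: 12/28 sites differ → p ≈ 0.428571, d = −0.75 ln(1 − 0.571428) = 0.635472 ≈ 0.6355.
seq1–seq3: 13/28 sites differ → p ≈ 0.464286, d = −0.75 ln(1 − 0.619048) = 0.723811 ≈ 0.7238.
seq2–seq3: 16/28 sites differ → p ≈ 0.571429, d = −0.75 ln(1 − 0.761905) = 1.076314 ≈ 1.0763.

d(seq1,seq2) = 0.6355, d(seq1,seq3) = 0.7238, d(seq2,seq3) = 1.0763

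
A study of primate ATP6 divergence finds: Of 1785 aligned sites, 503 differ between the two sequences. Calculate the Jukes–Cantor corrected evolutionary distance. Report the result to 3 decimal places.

0.353

p = 503/1785 ≈ 0.281793.
d = −(3/4) ln(1 − 4p/3) = −0.75 ln(1 − 0.375724) = −0.75 ln(0.624276)
  = −0.75 × (-0.471163) = 0.353372 substitutions/site.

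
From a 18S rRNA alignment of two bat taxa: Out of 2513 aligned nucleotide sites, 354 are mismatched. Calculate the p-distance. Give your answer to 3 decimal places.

p = 354/2513 = 0.140867… ≈ 0.141 (to 3 d.p.).

0.141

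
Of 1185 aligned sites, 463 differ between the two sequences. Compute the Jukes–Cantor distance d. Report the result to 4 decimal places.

0.5520

p = 463/1185 ≈ 0.390717.
d = −(3/4) ln(1 − 4p/3) = −0.75 ln(1 − 0.520956) = −0.75 ln(0.479044)
  = −0.75 × (-0.735963) = 0.551972 substitutions/site.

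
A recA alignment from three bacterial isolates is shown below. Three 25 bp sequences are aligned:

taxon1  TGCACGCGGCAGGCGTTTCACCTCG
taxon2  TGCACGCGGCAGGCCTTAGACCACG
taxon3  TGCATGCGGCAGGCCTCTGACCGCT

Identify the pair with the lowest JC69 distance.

taxon1 and taxon2

taxon1–taxon2: 4/25 differ, p = 0.160, d = 0.180.
taxon1–taxon3: 6/25 differ, p = 0.240, d = 0.289.
taxon2–taxon3: 5/25 differ, p = 0.200, d = 0.233.
The smallest distance is between taxon1 and taxon2.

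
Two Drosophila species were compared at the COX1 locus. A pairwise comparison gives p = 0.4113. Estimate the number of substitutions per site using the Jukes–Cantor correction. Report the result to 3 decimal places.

0.596

d = −(3/4) ln(1 − 4p/3) = −0.75 ln(1 − 0.5484) = −0.75 ln(0.4516)
  = −0.75 × (-0.794958) = 0.596219 substitutions/site.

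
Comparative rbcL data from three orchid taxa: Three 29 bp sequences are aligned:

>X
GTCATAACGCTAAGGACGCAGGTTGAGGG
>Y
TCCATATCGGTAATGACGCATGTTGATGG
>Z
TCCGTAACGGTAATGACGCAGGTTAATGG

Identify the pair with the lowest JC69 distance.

X–Y: 7/29 differ, p = 0.241, d = 0.291.
X–Z: 7/29 differ, p = 0.241, d = 0.291.
Y–Z: 4/29 differ, p = 0.138, d = 0.152.
The smallest distance is between Y and Z.

Y and Z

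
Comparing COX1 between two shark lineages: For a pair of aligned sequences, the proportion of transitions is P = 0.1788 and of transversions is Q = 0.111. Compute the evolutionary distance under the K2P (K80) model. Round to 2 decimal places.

0.38

Under the Kimura two-parameter model, d = −½ ln(1 − 2P − Q) − ¼ ln(1 − 2Q).
1 − 2P − Q = 0.5314, giving −½ ln(0.5314) = 0.316120.
1 − 2Q = 0.778, giving −¼ ln(0.778) = 0.062757.
d = 0.316120 + 0.062757 = 0.378877.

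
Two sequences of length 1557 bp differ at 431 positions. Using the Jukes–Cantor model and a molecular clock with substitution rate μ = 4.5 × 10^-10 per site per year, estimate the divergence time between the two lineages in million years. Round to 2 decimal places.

383.82

p = 431/1557 ≈ 0.276814.
d = −(3/4) ln(1 − 4p/3) = −0.75 ln(1 − 0.369085) = −0.75 ln(0.630915)
  = −0.75 × (-0.460584) = 0.345438 substitutions/site.
Under a molecular clock d = 2μt, so t = d/(2μ) = 0.345438 / (2 × 4.5 × 10^-10) = 383.82 million years.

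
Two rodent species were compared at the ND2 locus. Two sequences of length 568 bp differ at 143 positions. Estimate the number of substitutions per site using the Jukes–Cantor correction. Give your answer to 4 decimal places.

0.3067

p = 143/568 ≈ 0.251761.
d = −(3/4) ln(1 − 4p/3) = −0.75 ln(1 − 0.335681) = −0.75 ln(0.664319)
  = −0.75 × (-0.408993) = 0.306745 substitutions/site.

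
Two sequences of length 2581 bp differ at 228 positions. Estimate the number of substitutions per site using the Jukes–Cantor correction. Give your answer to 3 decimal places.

0.094

p = 228/2581 ≈ 0.088338.
d = −(3/4) ln(1 − 4p/3) = −0.75 ln(1 − 0.117784) = −0.75 ln(0.882216)
  = −0.75 × (-0.125318) = 0.093989 substitutions/site.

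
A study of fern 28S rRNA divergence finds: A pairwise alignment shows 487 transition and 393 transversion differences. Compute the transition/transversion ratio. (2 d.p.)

1.24

R = 487/393 = 1.239185… ≈ 1.24 (to 2 d.p.).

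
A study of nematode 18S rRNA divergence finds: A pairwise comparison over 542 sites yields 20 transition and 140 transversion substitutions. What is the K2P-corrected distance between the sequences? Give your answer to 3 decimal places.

P = 20/542 ≈ 0.0369 and Q = 140/542 ≈ 0.258303.
Under the Kimura two-parameter model, d = −½ ln(1 − 2P − Q) − ¼ ln(1 − 2Q).
1 − 2P − Q = 0.667897, giving −½ ln(0.667897) = 0.201811.
1 − 2Q = 0.483394, giving −¼ ln(0.483394) = 0.181731.
d = 0.201811 + 0.181731 = 0.383542.

0.384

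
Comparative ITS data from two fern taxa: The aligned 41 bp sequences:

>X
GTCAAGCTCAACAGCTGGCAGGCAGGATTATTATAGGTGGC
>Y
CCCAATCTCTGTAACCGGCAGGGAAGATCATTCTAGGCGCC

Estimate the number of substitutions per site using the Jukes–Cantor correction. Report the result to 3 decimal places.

0.456

The sequences differ at 14 of 41 sites, so p = 14/41 ≈ 0.341463.
d = −(3/4) ln(1 − 4p/3) = −0.75 ln(1 − 0.455284) = −0.75 ln(0.544716)
  = −0.75 × (-0.607491) = 0.455618 substitutions/site.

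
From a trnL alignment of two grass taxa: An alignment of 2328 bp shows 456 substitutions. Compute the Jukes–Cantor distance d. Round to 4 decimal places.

p = 456/2328 ≈ 0.195876.
d = −(3/4) ln(1 − 4p/3) = −0.75 ln(1 − 0.261168) = −0.75 ln(0.738832)
  = −0.75 × (-0.302685) = 0.227014 substitutions/site.

0.2270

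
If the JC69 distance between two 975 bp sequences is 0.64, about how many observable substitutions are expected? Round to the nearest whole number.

Invert JC69: p = (3/4)(1 − e^(−4d/3)) = 0.75 × (1 − e^(-0.853333)) = 0.75 × (1 − 0.425993) = 0.430505.
Expected differing sites = pL ≈ 0.430505 × 975 = 419.742375 ≈ 420.

420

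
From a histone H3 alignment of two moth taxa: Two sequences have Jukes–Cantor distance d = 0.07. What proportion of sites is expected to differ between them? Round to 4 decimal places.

p = (3/4)(1 − e^(−4d/3)) = 0.75 × (1 − e^(-0.093333)) = 0.75 × (1 − 0.910890) = 0.066833.

0.0668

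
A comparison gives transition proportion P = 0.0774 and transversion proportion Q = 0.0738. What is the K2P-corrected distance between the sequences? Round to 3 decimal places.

0.170

Under the Kimura two-parameter model, d = −½ ln(1 − 2P − Q) − ¼ ln(1 − 2Q).
1 − 2P − Q = 0.7714, giving −½ ln(0.7714) = 0.129774.
1 − 2Q = 0.8524, giving −¼ ln(0.8524) = 0.039925.
d = 0.129774 + 0.039925 = 0.169699.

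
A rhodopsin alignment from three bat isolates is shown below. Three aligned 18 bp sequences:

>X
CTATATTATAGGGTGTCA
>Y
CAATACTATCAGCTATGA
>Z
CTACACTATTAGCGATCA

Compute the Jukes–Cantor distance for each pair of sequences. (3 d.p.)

X–Y: 7/18 sites differ → p ≈ 0.388889, d = −0.75 ln(1 − 0.518519) = 0.548166 ≈ 0.548.
X–Z: 7/18 sites differ → p ≈ 0.388889, d = −0.75 ln(1 − 0.518519) = 0.548166 ≈ 0.548.
Y–Z: 5/18 sites differ → p ≈ 0.277778, d = −0.75 ln(1 − 0.370371) = 0.346968 ≈ 0.347.

d(X,Y) = 0.548, d(X,Z) = 0.548, d(Y,Z) = 0.347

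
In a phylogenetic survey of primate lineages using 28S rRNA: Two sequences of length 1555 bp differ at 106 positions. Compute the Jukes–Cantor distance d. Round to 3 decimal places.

p = 106/1555 ≈ 0.068167.
d = −(3/4) ln(1 − 4p/3) = −0.75 ln(1 − 0.090889) = −0.75 ln(0.909111)
  = −0.75 × (-0.095288) = 0.071466 substitutions/site.

0.071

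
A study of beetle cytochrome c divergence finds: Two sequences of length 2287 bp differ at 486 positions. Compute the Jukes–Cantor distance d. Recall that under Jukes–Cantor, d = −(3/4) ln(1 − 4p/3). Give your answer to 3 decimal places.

p = 486/2287 ≈ 0.212505.
d = −(3/4) ln(1 − 4p/3) = −0.75 ln(1 − 0.28334) = −0.75 ln(0.71666)
  = −0.75 × (-0.333154) = 0.249866 substitutions/site.

0.250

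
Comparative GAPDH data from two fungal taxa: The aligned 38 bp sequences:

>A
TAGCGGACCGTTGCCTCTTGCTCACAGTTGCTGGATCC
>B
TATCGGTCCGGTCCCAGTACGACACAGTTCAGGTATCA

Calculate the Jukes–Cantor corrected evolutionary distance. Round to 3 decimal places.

0.560

The sequences differ at 15 of 38 sites, so p = 15/38 ≈ 0.394737.
d = −(3/4) ln(1 − 4p/3) = −0.75 ln(1 − 0.526316) = −0.75 ln(0.473684)
  = −0.75 × (-0.747215) = 0.560411 substitutions/site.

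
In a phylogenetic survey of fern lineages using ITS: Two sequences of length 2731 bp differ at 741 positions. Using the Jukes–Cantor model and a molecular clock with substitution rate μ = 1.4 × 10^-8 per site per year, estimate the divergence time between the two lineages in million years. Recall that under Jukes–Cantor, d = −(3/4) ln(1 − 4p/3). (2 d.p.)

12.03

p = 741/2731 ≈ 0.271329.
d = −(3/4) ln(1 − 4p/3) = −0.75 ln(1 − 0.361772) = −0.75 ln(0.638228)
  = −0.75 × (-0.449060) = 0.336795 substitutions/site.
Under a molecular clock d = 2μt, so t = d/(2μ) = 0.336795 / (2 × 1.4 × 10^-8) = 12.03 million years.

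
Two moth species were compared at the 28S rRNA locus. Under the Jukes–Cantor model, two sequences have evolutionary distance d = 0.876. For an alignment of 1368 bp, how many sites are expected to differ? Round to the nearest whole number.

Invert JC69: p = (3/4)(1 − e^(−4d/3)) = 0.75 × (1 − e^(-1.168)) = 0.75 × (1 − 0.310988) = 0.516759.
Expected differing sites = pL ≈ 0.516759 × 1368 = 706.926312 ≈ 707.

707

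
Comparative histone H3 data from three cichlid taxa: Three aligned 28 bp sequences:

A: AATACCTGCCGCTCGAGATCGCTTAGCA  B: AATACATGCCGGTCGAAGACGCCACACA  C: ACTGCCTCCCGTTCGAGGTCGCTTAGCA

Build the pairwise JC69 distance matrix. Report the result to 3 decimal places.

A–B: 9/28 sites differ → p ≈ 0.321429, d = −0.75 ln(1 − 0.428572) = 0.419713 ≈ 0.420.
A–C: 5/28 sites differ → p ≈ 0.178571, d = −0.75 ln(1 − 0.238095) = 0.203950 ≈ 0.204.
B–C: 11/28 sites differ → p ≈ 0.392857, d = −0.75 ln(1 − 0.523809) = 0.556452 ≈ 0.556.

d(A,B) = 0.420, d(A,C) = 0.204, d(B,C) = 0.556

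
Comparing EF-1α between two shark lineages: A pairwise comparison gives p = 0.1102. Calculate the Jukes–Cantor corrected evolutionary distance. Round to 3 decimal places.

0.119

d = −(3/4) ln(1 − 4p/3) = −0.75 ln(1 − 0.146933) = −0.75 ln(0.853067)
  = −0.75 × (-0.158917) = 0.119188 substitutions/site.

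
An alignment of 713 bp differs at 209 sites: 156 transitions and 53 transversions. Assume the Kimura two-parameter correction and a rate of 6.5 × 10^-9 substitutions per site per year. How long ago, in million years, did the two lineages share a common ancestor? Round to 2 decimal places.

30.68

P = 156/713 ≈ 0.218794 and Q = 53/713 ≈ 0.074334.
Under the Kimura two-parameter model, d = −½ ln(1 − 2P − Q) − ¼ ln(1 − 2Q).
1 − 2P − Q = 0.488078, giving −½ ln(0.488078) = 0.358640.
1 − 2Q = 0.851332, giving −¼ ln(0.851332) = 0.040238.
d = 0.358640 + 0.040238 = 0.398878.
Under a molecular clock d = 2μt, so t = d/(2μ) = 0.398878 / (2 × 6.5 × 10^-9) = 30.68 million years.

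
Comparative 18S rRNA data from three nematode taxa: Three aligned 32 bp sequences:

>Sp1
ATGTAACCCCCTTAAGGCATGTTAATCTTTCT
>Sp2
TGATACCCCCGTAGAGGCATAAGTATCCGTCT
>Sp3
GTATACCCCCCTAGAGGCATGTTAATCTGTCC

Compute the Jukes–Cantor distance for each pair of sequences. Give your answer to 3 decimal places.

d(Sp1,Sp2) = 0.585, d(Sp1,Sp3) = 0.259, d(Sp2,Sp3) = 0.353

Sp1–Sp2: 13/32 sites differ → p = 0.40625, d = −0.75 ln(1 − 0.541667) = 0.585119 ≈ 0.585.
Sp1–Sp3: 7/32 sites differ → p = 0.21875, d = −0.75 ln(1 − 0.291667) = 0.258631 ≈ 0.259.
Sp2–Sp3: 9/32 sites differ → p = 0.28125, d = −0.75 ln(1 − 0.375) = 0.352503 ≈ 0.353.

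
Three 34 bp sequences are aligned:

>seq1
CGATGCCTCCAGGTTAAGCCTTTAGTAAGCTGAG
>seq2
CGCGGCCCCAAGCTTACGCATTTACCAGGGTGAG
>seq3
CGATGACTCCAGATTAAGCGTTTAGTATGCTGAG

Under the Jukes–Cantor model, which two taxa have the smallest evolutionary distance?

seq1 and seq3

seq1–seq2: 11/34 differ, p = 0.324, d = 0.423.
seq1–seq3: 4/34 differ, p = 0.118, d = 0.128.
seq2–seq3: 12/34 differ, p = 0.353, d = 0.477.
The smallest distance is between seq1 and seq3.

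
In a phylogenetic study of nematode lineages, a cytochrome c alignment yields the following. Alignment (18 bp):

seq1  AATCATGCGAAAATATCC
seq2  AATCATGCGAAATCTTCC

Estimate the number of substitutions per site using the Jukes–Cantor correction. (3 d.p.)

0.188

The sequences differ at 3 of 18 sites (13, 14, 15), so p = 3/18 ≈ 0.166667.
d = −(3/4) ln(1 − 4p/3) = −0.75 ln(1 − 0.222223) = −0.75 ln(0.777777)
  = −0.75 × (-0.251315) = 0.188486 substitutions/site.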